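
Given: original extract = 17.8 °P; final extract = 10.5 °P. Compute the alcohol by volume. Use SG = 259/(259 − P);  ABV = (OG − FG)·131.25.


OG = 259/(259 − 17.8) = 1.0738
FG = 259/(259 − 10.5) = 1.0423
ABV = (1.0738 − 1.0423)·131.25

4.1402 % ABV


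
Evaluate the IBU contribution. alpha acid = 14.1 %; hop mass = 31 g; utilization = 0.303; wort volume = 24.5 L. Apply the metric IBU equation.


IBU = (α/100)·mass·U·1000 / V
IBU = (14.1/100)·31·0.303·1000 / 24.5

54.0577 IBU


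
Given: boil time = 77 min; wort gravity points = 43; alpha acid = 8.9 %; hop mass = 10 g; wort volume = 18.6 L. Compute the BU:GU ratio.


U = 1.65·0.000125^(GP/1000)·(1−e^(−0.04t))/4.15;  IBU = (α/100)·m·U·1000/V;  BU:GU = IBU/GP
U = 1.65·0.000125^(43/1000)·(1−e^(−0.04·77))/4.15 = 0.2577
IBU = (8.9/100)·10·0.2577·1000/18.6 = 12.3324
BU:GU = 12.3324/43

0.2868


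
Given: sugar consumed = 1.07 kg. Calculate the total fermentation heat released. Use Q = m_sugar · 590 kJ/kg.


Q = 1.07 · 590

631.3000 kJ


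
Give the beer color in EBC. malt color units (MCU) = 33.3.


SRM = 1.4922·MCU^0.6859;  EBC = SRM·1.97
SRM = 1.4922·33.3^0.6859 = 16.5223
EBC = 16.5223·1.97

32.5490 EBC


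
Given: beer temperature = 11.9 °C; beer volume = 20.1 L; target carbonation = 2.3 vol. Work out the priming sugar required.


residual = 14.695·(0.01821 + 0.09011·e^(−0.04·T));  sugar = (target − residual)·4.0·V
residual = 14.695·(0.01821 + 0.09011·e^(−0.04·11.9)) = 1.0903
sugar = (2.3 − 1.0903)·4.0·20.1

97.2637 g


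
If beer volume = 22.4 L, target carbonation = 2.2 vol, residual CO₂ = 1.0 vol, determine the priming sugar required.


sugar = (target − residual)·4.0·V
sugar = (2.2 − 1.0)·4.0·22.4

107.5200 g


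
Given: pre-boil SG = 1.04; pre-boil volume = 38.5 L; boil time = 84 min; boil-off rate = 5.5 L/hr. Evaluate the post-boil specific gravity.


V_post = V_pre − rate·(t/60);  SG_post = 1 + (SG_pre−1)·V_pre/V_post
V_post = 38.5 − 5.5·(84/60) = 30.8000
SG_post = 1 + (1.04 − 1)·38.5/30.8000

1.0500


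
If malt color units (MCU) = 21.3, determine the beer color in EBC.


SRM = 1.4922·MCU^0.6859;  EBC = SRM·1.97
SRM = 1.4922·21.3^0.6859 = 12.1608
EBC = 12.1608·1.97

23.9568 EBC


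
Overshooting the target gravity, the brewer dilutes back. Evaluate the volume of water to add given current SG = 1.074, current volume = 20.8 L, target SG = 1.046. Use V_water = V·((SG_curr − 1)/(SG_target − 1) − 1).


V_water = 20.8·((1.074 − 1)/(1.046 − 1) − 1)

12.6609 L


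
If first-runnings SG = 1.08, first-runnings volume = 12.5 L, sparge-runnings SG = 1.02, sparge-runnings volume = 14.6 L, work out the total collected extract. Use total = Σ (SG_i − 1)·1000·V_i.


first = (1.08 − 1)·1000·12.5 = 1000.0000
sparge = (1.02 − 1)·1000·14.6 = 292.0000
total = 1000.0000 + 292.0000

1292.0000 gravity·L


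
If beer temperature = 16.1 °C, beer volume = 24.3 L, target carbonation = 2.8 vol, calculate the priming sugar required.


residual = 14.695·(0.01821 + 0.09011·e^(−0.04·T));  sugar = (target − residual)·4.0·V
residual = 14.695·(0.01821 + 0.09011·e^(−0.04·16.1)) = 0.9630
sugar = (2.8 − 0.9630)·4.0·24.3

178.5533 g


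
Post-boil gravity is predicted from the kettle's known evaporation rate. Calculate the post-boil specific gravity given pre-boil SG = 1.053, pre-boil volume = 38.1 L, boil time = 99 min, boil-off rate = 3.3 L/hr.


V_post = V_pre − rate·(t/60);  SG_post = 1 + (SG_pre−1)·V_pre/V_post
V_post = 38.1 − 3.3·(99/60) = 32.6550
SG_post = 1 + (1.053 − 1)·38.1/32.6550

1.0618


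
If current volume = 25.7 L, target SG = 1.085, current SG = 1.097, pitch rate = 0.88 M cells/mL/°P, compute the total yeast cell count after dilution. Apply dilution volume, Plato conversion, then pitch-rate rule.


V_w = V·((SG_c−1)/(SG_t−1)−1);  °P = 259 − 259/SG_t;  cells = rate·(V+V_w)·°P
V_w = 25.7·((1.097−1)/(1.085−1)−1) = 3.6282
V_final = 25.7 + 3.6282 = 29.3282
°P = 259 − 259/1.085 = 20.2903
cells = 0.88·29.3282·20.2903

523.6698 billion cells


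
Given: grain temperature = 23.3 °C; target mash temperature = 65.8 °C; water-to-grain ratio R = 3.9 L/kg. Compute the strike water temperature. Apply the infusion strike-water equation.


T_strike = (0.41/R)·(T_mash − T_grain) + T_mash
T_strike = (0.41/3.9)·(65.8 − 23.3) + 65.8

70.2679 °C


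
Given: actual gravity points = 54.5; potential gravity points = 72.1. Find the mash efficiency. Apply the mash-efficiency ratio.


efficiency = actual / potential × 100
efficiency = 54.5 / 72.1 × 100

75.5895 %


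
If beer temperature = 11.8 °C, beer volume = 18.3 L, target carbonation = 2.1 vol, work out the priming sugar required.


residual = 14.695·(0.01821 + 0.09011·e^(−0.04·T));  sugar = (target − residual)·4.0·V
residual = 14.695·(0.01821 + 0.09011·e^(−0.04·11.8)) = 1.0935
sugar = (2.1 − 1.0935)·4.0·18.3

73.6722 g


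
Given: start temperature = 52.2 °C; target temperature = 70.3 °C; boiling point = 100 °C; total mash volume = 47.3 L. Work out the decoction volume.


V_dec = V_total·(T_target − T_start)/(T_boil − T_start)
V_dec = 47.3·(70.3 − 52.2)/(100 − 52.2)

17.9107 L


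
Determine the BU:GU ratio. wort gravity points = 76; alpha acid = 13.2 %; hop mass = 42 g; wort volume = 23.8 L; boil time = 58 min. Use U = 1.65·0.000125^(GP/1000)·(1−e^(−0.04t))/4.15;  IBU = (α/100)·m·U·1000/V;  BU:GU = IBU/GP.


U = 1.65·0.000125^(76/1000)·(1−e^(−0.04·58))/4.15 = 0.1811
IBU = (13.2/100)·42·0.1811·1000/23.8 = 42.1815
BU:GU = 42.1815/76

0.5550


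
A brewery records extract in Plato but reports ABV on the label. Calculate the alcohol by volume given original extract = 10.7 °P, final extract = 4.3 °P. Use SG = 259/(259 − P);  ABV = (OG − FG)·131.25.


OG = 259/(259 − 10.7) = 1.0431
FG = 259/(259 − 4.3) = 1.0169
ABV = (1.0431 − 1.0169)·131.25

3.4401 % ABV


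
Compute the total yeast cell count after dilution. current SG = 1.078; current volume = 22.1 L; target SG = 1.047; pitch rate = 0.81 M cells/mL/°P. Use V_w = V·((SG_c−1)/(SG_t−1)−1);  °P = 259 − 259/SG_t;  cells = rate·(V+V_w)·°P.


V_w = 22.1·((1.078−1)/(1.047−1)−1) = 14.5766
V_final = 22.1 + 14.5766 = 36.6766
°P = 259 − 259/1.047 = 11.6266
cells = 0.81·36.6766·11.6266

345.4021 billion cells


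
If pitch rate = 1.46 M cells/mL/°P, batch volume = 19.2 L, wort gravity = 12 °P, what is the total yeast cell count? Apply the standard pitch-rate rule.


cells (billions) = rate · V_L · °P
cells = 1.46 · 19.2 · 12

336.3840 billion cells


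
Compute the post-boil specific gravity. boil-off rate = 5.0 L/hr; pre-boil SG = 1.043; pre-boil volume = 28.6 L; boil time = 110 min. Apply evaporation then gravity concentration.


V_post = V_pre − rate·(t/60);  SG_post = 1 + (SG_pre−1)·V_pre/V_post
V_post = 28.6 − 5.0·(110/60) = 19.4333
SG_post = 1 + (1.043 − 1)·28.6/19.4333

1.0633


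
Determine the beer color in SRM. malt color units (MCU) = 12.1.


SRM = 1.4922 · MCU^0.6859
SRM = 1.4922 · 12.1^0.6859

8.2511 SRM


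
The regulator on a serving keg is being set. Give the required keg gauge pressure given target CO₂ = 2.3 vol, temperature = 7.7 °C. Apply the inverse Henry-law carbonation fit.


psi = vols/(0.01821 + 0.09011·e^(−0.04·T)) − 14.695
psi = 2.3/(0.01821 + 0.09011·e^(−0.04·7.7)) − 14.695

12.5455 psi


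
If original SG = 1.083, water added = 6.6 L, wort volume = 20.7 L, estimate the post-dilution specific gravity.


SG_new = 1 + (SG_old − 1)·V_old/(V_old + V_water)
pts = (1.083 − 1)·1000·20.7/(20.7 + 6.6) = 62.9341
SG_new = 1 + 62.9341/1000

1.0629


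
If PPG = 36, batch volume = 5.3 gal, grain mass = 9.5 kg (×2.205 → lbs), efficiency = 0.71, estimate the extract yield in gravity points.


points = lbs × PPG × eff / vol
lbs = 9.5 × 2.205 = 20.9475
points = 20.9475 × 36 × 0.71 / 5.3

101.0223 points


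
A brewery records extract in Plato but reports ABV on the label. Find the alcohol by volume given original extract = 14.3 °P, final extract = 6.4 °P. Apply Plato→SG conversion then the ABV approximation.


SG = 259/(259 − P);  ABV = (OG − FG)·131.25
OG = 259/(259 − 14.3) = 1.0584
FG = 259/(259 − 6.4) = 1.0253
ABV = (1.0584 − 1.0253)·131.25

4.3447 % ABV


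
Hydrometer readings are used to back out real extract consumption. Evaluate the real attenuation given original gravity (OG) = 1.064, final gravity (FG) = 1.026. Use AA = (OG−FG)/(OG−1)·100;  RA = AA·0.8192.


AA = (1.064 − 1.026)/(1.064 − 1)·100 = 59.3750
RA = 59.3750·0.8192

48.6400 %


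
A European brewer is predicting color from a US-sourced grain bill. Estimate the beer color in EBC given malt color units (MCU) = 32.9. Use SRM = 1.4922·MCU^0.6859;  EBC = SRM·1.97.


SRM = 1.4922·32.9^0.6859 = 16.3860
EBC = 16.3860·1.97

32.2803 EBC


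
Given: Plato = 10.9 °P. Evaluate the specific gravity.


SG = 259/(259 − P)
SG = 259/(259 − 10.9)

1.0439


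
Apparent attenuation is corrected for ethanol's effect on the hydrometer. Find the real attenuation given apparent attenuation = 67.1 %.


RA = AA · 0.8192
RA = 67.1 · 0.8192

54.9683 %


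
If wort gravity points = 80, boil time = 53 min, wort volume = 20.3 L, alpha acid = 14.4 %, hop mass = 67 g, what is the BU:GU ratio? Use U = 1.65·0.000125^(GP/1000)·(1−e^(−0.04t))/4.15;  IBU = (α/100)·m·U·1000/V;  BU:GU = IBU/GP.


U = 1.65·0.000125^(80/1000)·(1−e^(−0.04·53))/4.15 = 0.1705
IBU = (14.4/100)·67·0.1705·1000/20.3 = 81.0209
BU:GU = 81.0209/80

1.0128


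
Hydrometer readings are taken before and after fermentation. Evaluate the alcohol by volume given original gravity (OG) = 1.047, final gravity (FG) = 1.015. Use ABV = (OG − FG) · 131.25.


ABV = (1.047 − 1.015) · 131.25

4.2000 % ABV


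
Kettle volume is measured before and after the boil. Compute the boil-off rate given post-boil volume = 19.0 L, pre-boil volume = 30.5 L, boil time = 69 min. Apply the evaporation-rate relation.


rate = (V_pre − V_post) / (t_min/60)
rate = (30.5 − 19.0) / (69/60)

10.0000 L/hr


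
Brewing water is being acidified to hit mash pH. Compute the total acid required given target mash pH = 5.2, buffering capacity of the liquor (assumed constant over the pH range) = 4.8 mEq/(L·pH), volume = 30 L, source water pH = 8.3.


acid = buffering capacity · (pH_source − pH_target) · V
acid = 4.8 · (8.3 − 5.2) · 30

446.4000 mEq


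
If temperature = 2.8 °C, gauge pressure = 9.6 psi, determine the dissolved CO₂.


vols = (P + 14.695)·(0.01821 + 0.09011·e^(−0.04·T))
vols = (9.6 + 14.695)·(0.01821 + 0.09011·e^(−0.04·2.8))

2.3997 volumes


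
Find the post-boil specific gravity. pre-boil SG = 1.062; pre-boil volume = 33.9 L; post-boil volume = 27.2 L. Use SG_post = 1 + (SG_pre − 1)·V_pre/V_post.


pts_pre = (1.062 − 1)·1000 = 62.0000
pts_post = 62.0000·33.9/27.2 = 77.2721
SG_post = 1 + 77.2721/1000

1.0773


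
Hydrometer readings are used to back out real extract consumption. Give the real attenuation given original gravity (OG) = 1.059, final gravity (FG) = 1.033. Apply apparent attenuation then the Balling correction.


AA = (OG−FG)/(OG−1)·100;  RA = AA·0.8192
AA = (1.059 − 1.033)/(1.059 − 1)·100 = 44.0678
RA = 44.0678·0.8192

36.1003 %


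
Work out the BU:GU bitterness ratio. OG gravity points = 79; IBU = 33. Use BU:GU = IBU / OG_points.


BU:GU = 33 / 79

0.4177


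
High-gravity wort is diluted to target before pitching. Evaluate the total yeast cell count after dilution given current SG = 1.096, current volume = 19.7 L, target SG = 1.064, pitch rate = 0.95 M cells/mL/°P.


V_w = V·((SG_c−1)/(SG_t−1)−1);  °P = 259 − 259/SG_t;  cells = rate·(V+V_w)·°P
V_w = 19.7·((1.096−1)/(1.064−1)−1) = 9.8500
V_final = 19.7 + 9.8500 = 29.5500
°P = 259 − 259/1.064 = 15.5789
cells = 0.95·29.5500·15.5789

437.3400 billion cells


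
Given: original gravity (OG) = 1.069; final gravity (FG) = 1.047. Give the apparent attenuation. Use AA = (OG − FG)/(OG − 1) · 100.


AA = (1.069 − 1.047)/(1.069 − 1) · 100

31.8841 %


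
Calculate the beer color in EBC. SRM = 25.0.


EBC = SRM · 1.97
EBC = 25.0 · 1.97

49.2500 EBC


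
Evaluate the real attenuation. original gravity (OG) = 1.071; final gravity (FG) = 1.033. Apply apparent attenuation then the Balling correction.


AA = (OG−FG)/(OG−1)·100;  RA = AA·0.8192
AA = (1.071 − 1.033)/(1.071 − 1)·100 = 53.5211
RA = 53.5211·0.8192

43.8445 %


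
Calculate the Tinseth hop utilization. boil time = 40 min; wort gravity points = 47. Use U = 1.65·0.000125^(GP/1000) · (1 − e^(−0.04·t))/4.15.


bigness = 1.65·0.000125^(47/1000) = 1.0815
boil_factor = (1 − e^(−0.04·40))/4.15 = 0.1923
U = 1.0815 · 0.1923

0.2080


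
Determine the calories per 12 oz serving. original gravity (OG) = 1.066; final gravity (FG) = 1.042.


ABW = (OG−FG)·131.25·0.79/FG;  °P = 259 − 259/SG (for OG→OE and FG→AE);  RE = 0.1808·OE + 0.8192·AE;  Cal = (6.9·ABW + 4·(RE−0.1))·FG·3.55
ABW = (1.066 − 1.042)·131.25·0.79/1.042 = 2.3882
OE = 259 − 259/1.066 = 16.0356 °P
AE = 259 − 259/1.042 = 10.4395 °P
RE = 0.1808·16.0356 + 0.8192·10.4395 = 11.4513 °P
Cal = (6.9·2.3882 + 4·(11.4513−0.1))·1.042·3.55

228.9144 kcal


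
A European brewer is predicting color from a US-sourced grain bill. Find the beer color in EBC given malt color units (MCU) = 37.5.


SRM = 1.4922·MCU^0.6859;  EBC = SRM·1.97
SRM = 1.4922·37.5^0.6859 = 17.9248
EBC = 17.9248·1.97

35.3119 EBC


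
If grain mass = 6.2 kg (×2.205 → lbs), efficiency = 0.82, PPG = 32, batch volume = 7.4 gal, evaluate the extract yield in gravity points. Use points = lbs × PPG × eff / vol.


lbs = 6.2 × 2.205 = 13.6710
points = 13.6710 × 32 × 0.82 / 7.4

48.4766 points


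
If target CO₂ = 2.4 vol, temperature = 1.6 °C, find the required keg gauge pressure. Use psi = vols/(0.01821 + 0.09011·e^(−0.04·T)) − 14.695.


psi = 2.4/(0.01821 + 0.09011·e^(−0.04·1.6)) − 14.695

8.6664 psi


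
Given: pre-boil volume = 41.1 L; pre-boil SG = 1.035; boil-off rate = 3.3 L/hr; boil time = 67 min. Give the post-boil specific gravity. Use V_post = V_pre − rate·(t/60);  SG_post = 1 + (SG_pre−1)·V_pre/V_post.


V_post = 41.1 − 3.3·(67/60) = 37.4150
SG_post = 1 + (1.035 − 1)·41.1/37.4150

1.0384


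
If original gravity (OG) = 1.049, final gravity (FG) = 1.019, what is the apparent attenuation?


AA = (OG − FG)/(OG − 1) · 100
AA = (1.049 − 1.019)/(1.049 − 1) · 100

61.2245 %


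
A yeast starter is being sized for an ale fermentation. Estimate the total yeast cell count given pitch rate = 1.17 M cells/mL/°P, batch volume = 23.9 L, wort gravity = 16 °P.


cells (billions) = rate · V_L · °P
cells = 1.17 · 23.9 · 16

447.4080 billion cells


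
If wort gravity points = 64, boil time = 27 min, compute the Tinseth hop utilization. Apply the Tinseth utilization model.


U = 1.65·0.000125^(GP/1000) · (1 − e^(−0.04·t))/4.15
bigness = 1.65·0.000125^(64/1000) = 0.9283
boil_factor = (1 − e^(−0.04·27))/4.15 = 0.1591
U = 0.9283 · 0.1591

0.1477


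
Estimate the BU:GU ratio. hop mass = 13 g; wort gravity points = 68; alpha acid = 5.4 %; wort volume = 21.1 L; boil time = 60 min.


U = 1.65·0.000125^(GP/1000)·(1−e^(−0.04t))/4.15;  IBU = (α/100)·m·U·1000/V;  BU:GU = IBU/GP
U = 1.65·0.000125^(68/1000)·(1−e^(−0.04·60))/4.15 = 0.1962
IBU = (5.4/100)·13·0.1962·1000/21.1 = 6.5280
BU:GU = 6.5280/68

0.0960


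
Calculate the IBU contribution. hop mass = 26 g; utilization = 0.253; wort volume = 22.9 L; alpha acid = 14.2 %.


IBU = (α/100)·mass·U·1000 / V
IBU = (14.2/100)·26·0.253·1000 / 22.9

40.7893 IBU


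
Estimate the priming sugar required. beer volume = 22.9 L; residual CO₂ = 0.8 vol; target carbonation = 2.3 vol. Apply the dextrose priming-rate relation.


sugar = (target − residual)·4.0·V
sugar = (2.3 − 0.8)·4.0·22.9

137.4000 g


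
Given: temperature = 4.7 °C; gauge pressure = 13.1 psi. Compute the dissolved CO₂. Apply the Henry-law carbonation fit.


vols = (P + 14.695)·(0.01821 + 0.09011·e^(−0.04·T))
vols = (13.1 + 14.695)·(0.01821 + 0.09011·e^(−0.04·4.7))

2.5815 volumes


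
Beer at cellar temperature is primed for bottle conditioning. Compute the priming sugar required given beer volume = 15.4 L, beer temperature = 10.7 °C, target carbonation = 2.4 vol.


residual = 14.695·(0.01821 + 0.09011·e^(−0.04·T));  sugar = (target − residual)·4.0·V
residual = 14.695·(0.01821 + 0.09011·e^(−0.04·10.7)) = 1.1307
sugar = (2.4 − 1.1307)·4.0·15.4

78.1887 g


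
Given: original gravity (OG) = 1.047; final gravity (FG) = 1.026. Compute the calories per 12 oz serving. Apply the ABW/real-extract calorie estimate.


ABW = (OG−FG)·131.25·0.79/FG;  °P = 259 − 259/SG (for OG→OE and FG→AE);  RE = 0.1808·OE + 0.8192·AE;  Cal = (6.9·ABW + 4·(RE−0.1))·FG·3.55
ABW = (1.047 − 1.026)·131.25·0.79/1.026 = 2.1223
OE = 259 − 259/1.047 = 11.6266 °P
AE = 259 − 259/1.026 = 6.5634 °P
RE = 0.1808·11.6266 + 0.8192·6.5634 = 7.4788 °P
Cal = (6.9·2.1223 + 4·(7.4788−0.1))·1.026·3.55

160.8392 kcal


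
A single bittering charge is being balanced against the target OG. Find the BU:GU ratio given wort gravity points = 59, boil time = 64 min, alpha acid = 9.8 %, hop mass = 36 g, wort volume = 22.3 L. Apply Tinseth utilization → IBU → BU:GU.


U = 1.65·0.000125^(GP/1000)·(1−e^(−0.04t))/4.15;  IBU = (α/100)·m·U·1000/V;  BU:GU = IBU/GP
U = 1.65·0.000125^(59/1000)·(1−e^(−0.04·64))/4.15 = 0.2159
IBU = (9.8/100)·36·0.2159·1000/22.3 = 34.1535
BU:GU = 34.1535/59

0.5789


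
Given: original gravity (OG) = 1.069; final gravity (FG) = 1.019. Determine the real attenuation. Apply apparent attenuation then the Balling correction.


AA = (OG−FG)/(OG−1)·100;  RA = AA·0.8192
AA = (1.069 − 1.019)/(1.069 − 1)·100 = 72.4638
RA = 72.4638·0.8192

59.3623 %


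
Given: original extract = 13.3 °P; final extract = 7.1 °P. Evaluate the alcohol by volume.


SG = 259/(259 − P);  ABV = (OG − FG)·131.25
OG = 259/(259 − 13.3) = 1.0541
FG = 259/(259 − 7.1) = 1.0282
ABV = (1.0541 − 1.0282)·131.25

3.4053 % ABV


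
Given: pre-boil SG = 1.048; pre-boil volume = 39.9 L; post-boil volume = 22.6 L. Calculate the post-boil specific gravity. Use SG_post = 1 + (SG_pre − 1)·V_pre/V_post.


pts_pre = (1.048 − 1)·1000 = 48.0000
pts_post = 48.0000·39.9/22.6 = 84.7434
SG_post = 1 + 84.7434/1000

1.0847


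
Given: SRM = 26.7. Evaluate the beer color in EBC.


EBC = SRM · 1.97
EBC = 26.7 · 1.97

52.5990 EBC


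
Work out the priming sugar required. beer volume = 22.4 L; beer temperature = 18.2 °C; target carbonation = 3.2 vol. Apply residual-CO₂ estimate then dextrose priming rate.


residual = 14.695·(0.01821 + 0.09011·e^(−0.04·T));  sugar = (target − residual)·4.0·V
residual = 14.695·(0.01821 + 0.09011·e^(−0.04·18.2)) = 0.9070
sugar = (3.2 − 0.9070)·4.0·22.4

205.4527 g


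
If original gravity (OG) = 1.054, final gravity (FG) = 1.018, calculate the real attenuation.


AA = (OG−FG)/(OG−1)·100;  RA = AA·0.8192
AA = (1.054 − 1.018)/(1.054 − 1)·100 = 66.6667
RA = 66.6667·0.8192

54.6133 %


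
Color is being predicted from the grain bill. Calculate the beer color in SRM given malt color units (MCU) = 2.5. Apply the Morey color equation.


SRM = 1.4922 · MCU^0.6859
SRM = 1.4922 · 2.5^0.6859

2.7975 SRM


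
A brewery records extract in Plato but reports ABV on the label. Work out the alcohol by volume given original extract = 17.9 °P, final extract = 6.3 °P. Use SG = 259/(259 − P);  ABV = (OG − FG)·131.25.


OG = 259/(259 − 17.9) = 1.0742
FG = 259/(259 − 6.3) = 1.0249
ABV = (1.0742 − 1.0249)·131.25

6.4722 % ABV


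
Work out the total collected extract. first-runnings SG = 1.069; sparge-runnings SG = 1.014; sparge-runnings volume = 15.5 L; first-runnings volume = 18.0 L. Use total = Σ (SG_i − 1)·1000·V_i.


first = (1.069 − 1)·1000·18.0 = 1242.0000
sparge = (1.014 − 1)·1000·15.5 = 217.0000
total = 1242.0000 + 217.0000

1459.0000 gravity·L


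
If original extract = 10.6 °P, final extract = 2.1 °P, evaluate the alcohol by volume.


SG = 259/(259 − P);  ABV = (OG − FG)·131.25
OG = 259/(259 − 10.6) = 1.0427
FG = 259/(259 − 2.1) = 1.0082
ABV = (1.0427 − 1.0082)·131.25

4.5280 % ABV


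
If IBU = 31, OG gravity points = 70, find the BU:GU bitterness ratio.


BU:GU = IBU / OG_points
BU:GU = 31 / 70

0.4429


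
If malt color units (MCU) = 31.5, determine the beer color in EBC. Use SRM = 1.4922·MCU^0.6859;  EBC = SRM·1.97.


SRM = 1.4922·31.5^0.6859 = 15.9044
EBC = 15.9044·1.97

31.3317 EBC


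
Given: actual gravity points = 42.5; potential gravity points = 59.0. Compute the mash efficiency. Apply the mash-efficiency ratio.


efficiency = actual / potential × 100
efficiency = 42.5 / 59.0 × 100

72.0339 %


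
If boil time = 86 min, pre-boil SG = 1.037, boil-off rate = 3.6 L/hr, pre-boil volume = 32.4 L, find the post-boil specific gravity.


V_post = V_pre − rate·(t/60);  SG_post = 1 + (SG_pre−1)·V_pre/V_post
V_post = 32.4 − 3.6·(86/60) = 27.2400
SG_post = 1 + (1.037 − 1)·32.4/27.2400

1.0440


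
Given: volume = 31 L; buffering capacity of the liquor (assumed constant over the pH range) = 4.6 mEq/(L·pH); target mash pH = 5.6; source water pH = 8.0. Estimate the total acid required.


acid = buffering capacity · (pH_source − pH_target) · V
acid = 4.6 · (8.0 − 5.6) · 31

342.2400 mEq


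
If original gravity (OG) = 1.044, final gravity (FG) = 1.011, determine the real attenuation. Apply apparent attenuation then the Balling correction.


AA = (OG−FG)/(OG−1)·100;  RA = AA·0.8192
AA = (1.044 − 1.011)/(1.044 − 1)·100 = 75.0000
RA = 75.0000·0.8192

61.4400 %


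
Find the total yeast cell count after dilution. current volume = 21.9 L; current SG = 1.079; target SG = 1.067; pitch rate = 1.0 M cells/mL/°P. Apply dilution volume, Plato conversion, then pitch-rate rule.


V_w = V·((SG_c−1)/(SG_t−1)−1);  °P = 259 − 259/SG_t;  cells = rate·(V+V_w)·°P
V_w = 21.9·((1.079−1)/(1.067−1)−1) = 3.9224
V_final = 21.9 + 3.9224 = 25.8224
°P = 259 − 259/1.067 = 16.2634
cells = 1.0·25.8224·16.2634

419.9587 billion cells


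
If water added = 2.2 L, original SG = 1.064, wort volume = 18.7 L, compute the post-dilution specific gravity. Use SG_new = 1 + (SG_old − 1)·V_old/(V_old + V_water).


pts = (1.064 − 1)·1000·18.7/(18.7 + 2.2) = 57.2632
SG_new = 1 + 57.2632/1000

1.0573


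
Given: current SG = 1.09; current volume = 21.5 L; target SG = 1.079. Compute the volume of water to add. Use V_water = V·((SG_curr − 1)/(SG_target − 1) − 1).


V_water = 21.5·((1.09 − 1)/(1.079 − 1) − 1)

2.9937 L


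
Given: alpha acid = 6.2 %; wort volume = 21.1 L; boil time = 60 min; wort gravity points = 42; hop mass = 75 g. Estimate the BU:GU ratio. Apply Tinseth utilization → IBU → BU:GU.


U = 1.65·0.000125^(GP/1000)·(1−e^(−0.04t))/4.15;  IBU = (α/100)·m·U·1000/V;  BU:GU = IBU/GP
U = 1.65·0.000125^(42/1000)·(1−e^(−0.04·60))/4.15 = 0.2479
IBU = (6.2/100)·75·0.2479·1000/21.1 = 54.6230
BU:GU = 54.6230/42

1.3005


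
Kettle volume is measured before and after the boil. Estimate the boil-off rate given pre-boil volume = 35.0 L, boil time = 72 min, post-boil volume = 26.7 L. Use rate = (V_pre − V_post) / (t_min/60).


rate = (35.0 − 26.7) / (72/60)

6.9167 L/hr


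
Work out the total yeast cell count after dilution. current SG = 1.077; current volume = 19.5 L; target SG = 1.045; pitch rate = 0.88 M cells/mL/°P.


V_w = V·((SG_c−1)/(SG_t−1)−1);  °P = 259 − 259/SG_t;  cells = rate·(V+V_w)·°P
V_w = 19.5·((1.077−1)/(1.045−1)−1) = 13.8667
V_final = 19.5 + 13.8667 = 33.3667
°P = 259 − 259/1.045 = 11.1531
cells = 0.88·33.3667·11.1531

327.4851 billion cells


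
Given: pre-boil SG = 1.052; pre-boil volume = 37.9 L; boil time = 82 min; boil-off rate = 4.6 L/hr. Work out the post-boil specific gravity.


V_post = V_pre − rate·(t/60);  SG_post = 1 + (SG_pre−1)·V_pre/V_post
V_post = 37.9 − 4.6·(82/60) = 31.6133
SG_post = 1 + (1.052 − 1)·37.9/31.6133

1.0623


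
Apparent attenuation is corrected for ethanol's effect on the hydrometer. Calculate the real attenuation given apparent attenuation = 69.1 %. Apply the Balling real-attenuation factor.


RA = AA · 0.8192
RA = 69.1 · 0.8192

56.6067 %


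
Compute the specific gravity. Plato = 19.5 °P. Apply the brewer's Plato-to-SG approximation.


SG = 259/(259 − P)
SG = 259/(259 − 19.5)

1.0814


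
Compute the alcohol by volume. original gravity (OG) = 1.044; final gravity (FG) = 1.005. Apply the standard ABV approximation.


ABV = (OG − FG) · 131.25
ABV = (1.044 − 1.005) · 131.25

5.1188 % ABV


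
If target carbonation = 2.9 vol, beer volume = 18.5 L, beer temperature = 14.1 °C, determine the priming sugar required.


residual = 14.695·(0.01821 + 0.09011·e^(−0.04·T));  sugar = (target − residual)·4.0·V
residual = 14.695·(0.01821 + 0.09011·e^(−0.04·14.1)) = 1.0210
sugar = (2.9 − 1.0210)·4.0·18.5

139.0495 g


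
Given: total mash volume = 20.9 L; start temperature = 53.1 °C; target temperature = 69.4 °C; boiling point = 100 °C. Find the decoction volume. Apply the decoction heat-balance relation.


V_dec = V_total·(T_target − T_start)/(T_boil − T_start)
V_dec = 20.9·(69.4 − 53.1)/(100 − 53.1)

7.2638 L


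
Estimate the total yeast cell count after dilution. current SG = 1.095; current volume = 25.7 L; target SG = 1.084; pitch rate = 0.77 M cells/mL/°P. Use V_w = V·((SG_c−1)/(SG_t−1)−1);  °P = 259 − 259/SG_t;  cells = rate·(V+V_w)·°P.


V_w = 25.7·((1.095−1)/(1.084−1)−1) = 3.3655
V_final = 25.7 + 3.3655 = 29.0655
°P = 259 − 259/1.084 = 20.0701
cells = 0.77·29.0655·20.0701

449.1774 billion cells


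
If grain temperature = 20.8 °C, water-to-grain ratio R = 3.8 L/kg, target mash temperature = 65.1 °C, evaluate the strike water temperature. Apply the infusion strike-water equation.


T_strike = (0.41/R)·(T_mash − T_grain) + T_mash
T_strike = (0.41/3.8)·(65.1 − 20.8) + 65.1

69.8797 °C


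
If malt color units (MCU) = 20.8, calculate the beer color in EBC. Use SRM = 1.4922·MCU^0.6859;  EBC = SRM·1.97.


SRM = 1.4922·20.8^0.6859 = 11.9643
EBC = 11.9643·1.97

23.5696 EBC


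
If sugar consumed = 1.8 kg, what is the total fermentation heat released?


Q = m_sugar · 590 kJ/kg
Q = 1.8 · 590

1062.0000 kJ


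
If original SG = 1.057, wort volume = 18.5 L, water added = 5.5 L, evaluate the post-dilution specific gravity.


SG_new = 1 + (SG_old − 1)·V_old/(V_old + V_water)
pts = (1.057 − 1)·1000·18.5/(18.5 + 5.5) = 43.9375
SG_new = 1 + 43.9375/1000

1.0439


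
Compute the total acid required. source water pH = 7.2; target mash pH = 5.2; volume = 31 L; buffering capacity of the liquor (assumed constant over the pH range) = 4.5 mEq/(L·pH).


acid = buffering capacity · (pH_source − pH_target) · V
acid = 4.5 · (7.2 − 5.2) · 31

279.0000 mEq


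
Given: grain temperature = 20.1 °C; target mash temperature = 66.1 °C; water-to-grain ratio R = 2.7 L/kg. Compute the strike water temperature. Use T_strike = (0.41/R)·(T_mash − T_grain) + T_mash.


T_strike = (0.41/2.7)·(66.1 − 20.1) + 66.1

73.0852 °C


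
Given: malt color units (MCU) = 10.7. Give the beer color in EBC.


SRM = 1.4922·MCU^0.6859;  EBC = SRM·1.97
SRM = 1.4922·10.7^0.6859 = 7.5837
EBC = 7.5837·1.97

14.9399 EBC


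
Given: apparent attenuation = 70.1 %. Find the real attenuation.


RA = AA · 0.8192
RA = 70.1 · 0.8192

57.4259 %


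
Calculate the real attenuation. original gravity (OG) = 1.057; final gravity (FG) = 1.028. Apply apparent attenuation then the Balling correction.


AA = (OG−FG)/(OG−1)·100;  RA = AA·0.8192
AA = (1.057 − 1.028)/(1.057 − 1)·100 = 50.8772
RA = 50.8772·0.8192

41.6786 %


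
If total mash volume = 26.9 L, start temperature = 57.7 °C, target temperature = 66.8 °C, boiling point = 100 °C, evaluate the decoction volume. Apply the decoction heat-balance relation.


V_dec = V_total·(T_target − T_start)/(T_boil − T_start)
V_dec = 26.9·(66.8 − 57.7)/(100 − 57.7)

5.7870 L


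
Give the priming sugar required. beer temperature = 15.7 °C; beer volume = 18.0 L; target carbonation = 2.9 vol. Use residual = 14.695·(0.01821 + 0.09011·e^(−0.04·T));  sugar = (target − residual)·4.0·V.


residual = 14.695·(0.01821 + 0.09011·e^(−0.04·15.7)) = 0.9742
sugar = (2.9 − 0.9742)·4.0·18.0

138.6541 g


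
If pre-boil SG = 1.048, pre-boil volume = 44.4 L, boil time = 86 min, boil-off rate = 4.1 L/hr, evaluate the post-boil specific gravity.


V_post = V_pre − rate·(t/60);  SG_post = 1 + (SG_pre−1)·V_pre/V_post
V_post = 44.4 − 4.1·(86/60) = 38.5233
SG_post = 1 + (1.048 − 1)·44.4/38.5233

1.0553


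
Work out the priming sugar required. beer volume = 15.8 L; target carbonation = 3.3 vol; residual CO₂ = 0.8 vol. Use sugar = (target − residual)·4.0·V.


sugar = (3.3 − 0.8)·4.0·15.8

158.0000 g


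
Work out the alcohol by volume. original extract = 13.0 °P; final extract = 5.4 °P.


SG = 259/(259 − P);  ABV = (OG − FG)·131.25
OG = 259/(259 − 13.0) = 1.0528
FG = 259/(259 − 5.4) = 1.0213
ABV = (1.0528 − 1.0213)·131.25

4.1412 % ABV


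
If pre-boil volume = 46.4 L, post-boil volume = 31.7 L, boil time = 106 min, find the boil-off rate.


rate = (V_pre − V_post) / (t_min/60)
rate = (46.4 − 31.7) / (106/60)

8.3208 L/hr


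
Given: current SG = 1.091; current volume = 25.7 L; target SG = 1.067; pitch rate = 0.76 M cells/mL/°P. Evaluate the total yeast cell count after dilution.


V_w = V·((SG_c−1)/(SG_t−1)−1);  °P = 259 − 259/SG_t;  cells = rate·(V+V_w)·°P
V_w = 25.7·((1.091−1)/(1.067−1)−1) = 9.2060
V_final = 25.7 + 9.2060 = 34.9060
°P = 259 − 259/1.067 = 16.2634
cells = 0.76·34.9060·16.2634

431.4430 billion cells


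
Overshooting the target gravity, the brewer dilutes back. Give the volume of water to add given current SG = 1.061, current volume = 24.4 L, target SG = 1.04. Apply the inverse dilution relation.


V_water = V·((SG_curr − 1)/(SG_target − 1) − 1)
V_water = 24.4·((1.061 − 1)/(1.04 − 1) − 1)

12.8100 L


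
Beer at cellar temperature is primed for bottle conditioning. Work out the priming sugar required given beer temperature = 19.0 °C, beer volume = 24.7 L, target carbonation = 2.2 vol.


residual = 14.695·(0.01821 + 0.09011·e^(−0.04·T));  sugar = (target − residual)·4.0·V
residual = 14.695·(0.01821 + 0.09011·e^(−0.04·19.0)) = 0.8869
sugar = (2.2 − 0.8869)·4.0·24.7

129.7378 g


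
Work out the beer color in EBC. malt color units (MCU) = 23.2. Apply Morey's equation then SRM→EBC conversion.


SRM = 1.4922·MCU^0.6859;  EBC = SRM·1.97
SRM = 1.4922·23.2^0.6859 = 12.8948
EBC = 12.8948·1.97

25.4028 EBC


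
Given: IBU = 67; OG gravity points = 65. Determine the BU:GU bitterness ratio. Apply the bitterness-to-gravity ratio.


BU:GU = IBU / OG_points
BU:GU = 67 / 65

1.0308


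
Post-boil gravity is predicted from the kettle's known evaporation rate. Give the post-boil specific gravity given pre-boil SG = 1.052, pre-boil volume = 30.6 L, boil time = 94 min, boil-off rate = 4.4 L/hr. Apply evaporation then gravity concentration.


V_post = V_pre − rate·(t/60);  SG_post = 1 + (SG_pre−1)·V_pre/V_post
V_post = 30.6 − 4.4·(94/60) = 23.7067
SG_post = 1 + (1.052 − 1)·30.6/23.7067

1.0671


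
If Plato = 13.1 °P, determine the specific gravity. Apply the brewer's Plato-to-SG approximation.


SG = 259/(259 − P)
SG = 259/(259 − 13.1)

1.0533


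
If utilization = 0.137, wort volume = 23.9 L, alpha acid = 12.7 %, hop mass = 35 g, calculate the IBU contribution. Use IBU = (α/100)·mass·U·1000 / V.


IBU = (12.7/100)·35·0.137·1000 / 23.9

25.4797 IBU


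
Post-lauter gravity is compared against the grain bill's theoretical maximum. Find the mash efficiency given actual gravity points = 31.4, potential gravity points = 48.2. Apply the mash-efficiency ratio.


efficiency = actual / potential × 100
efficiency = 31.4 / 48.2 × 100

65.1452 %


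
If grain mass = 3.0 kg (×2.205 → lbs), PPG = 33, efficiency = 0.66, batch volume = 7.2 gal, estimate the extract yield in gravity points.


points = lbs × PPG × eff / vol
lbs = 3.0 × 2.205 = 6.6150
points = 6.6150 × 33 × 0.66 / 7.2

20.0104 points


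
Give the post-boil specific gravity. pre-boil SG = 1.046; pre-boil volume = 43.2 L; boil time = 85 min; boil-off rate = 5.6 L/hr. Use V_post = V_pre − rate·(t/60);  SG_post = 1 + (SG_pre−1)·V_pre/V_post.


V_post = 43.2 − 5.6·(85/60) = 35.2667
SG_post = 1 + (1.046 − 1)·43.2/35.2667

1.0563


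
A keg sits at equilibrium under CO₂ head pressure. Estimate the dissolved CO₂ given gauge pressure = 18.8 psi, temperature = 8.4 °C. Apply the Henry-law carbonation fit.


vols = (P + 14.695)·(0.01821 + 0.09011·e^(−0.04·T))
vols = (18.8 + 14.695)·(0.01821 + 0.09011·e^(−0.04·8.4))

2.7668 volumes


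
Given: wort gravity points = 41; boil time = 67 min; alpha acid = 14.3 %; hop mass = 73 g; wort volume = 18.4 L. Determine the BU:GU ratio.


U = 1.65·0.000125^(GP/1000)·(1−e^(−0.04t))/4.15;  IBU = (α/100)·m·U·1000/V;  BU:GU = IBU/GP
U = 1.65·0.000125^(41/1000)·(1−e^(−0.04·67))/4.15 = 0.2562
IBU = (14.3/100)·73·0.2562·1000/18.4 = 145.3462
BU:GU = 145.3462/41

3.5450


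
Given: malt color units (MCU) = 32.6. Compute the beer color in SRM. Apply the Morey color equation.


SRM = 1.4922 · MCU^0.6859
SRM = 1.4922 · 32.6^0.6859

16.2833 SRM


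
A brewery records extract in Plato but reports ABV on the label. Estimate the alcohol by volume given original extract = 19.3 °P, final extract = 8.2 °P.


SG = 259/(259 − P);  ABV = (OG − FG)·131.25
OG = 259/(259 − 19.3) = 1.0805
FG = 259/(259 − 8.2) = 1.0327
ABV = (1.0805 − 1.0327)·131.25

6.2766 % ABV


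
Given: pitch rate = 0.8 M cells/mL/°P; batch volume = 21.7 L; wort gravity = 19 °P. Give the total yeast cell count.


cells (billions) = rate · V_L · °P
cells = 0.8 · 21.7 · 19

329.8400 billion cells


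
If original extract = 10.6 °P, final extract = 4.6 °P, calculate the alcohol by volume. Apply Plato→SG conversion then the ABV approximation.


SG = 259/(259 − P);  ABV = (OG − FG)·131.25
OG = 259/(259 − 10.6) = 1.0427
FG = 259/(259 − 4.6) = 1.0181
ABV = (1.0427 − 1.0181)·131.25

3.2276 % ABV


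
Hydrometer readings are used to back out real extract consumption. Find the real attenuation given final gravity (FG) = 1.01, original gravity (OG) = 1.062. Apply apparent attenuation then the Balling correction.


AA = (OG−FG)/(OG−1)·100;  RA = AA·0.8192
AA = (1.062 − 1.01)/(1.062 − 1)·100 = 83.8710
RA = 83.8710·0.8192

68.7071 %


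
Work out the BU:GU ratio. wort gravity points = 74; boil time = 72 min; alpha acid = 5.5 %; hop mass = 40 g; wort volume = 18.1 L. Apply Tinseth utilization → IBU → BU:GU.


U = 1.65·0.000125^(GP/1000)·(1−e^(−0.04t))/4.15;  IBU = (α/100)·m·U·1000/V;  BU:GU = IBU/GP
U = 1.65·0.000125^(74/1000)·(1−e^(−0.04·72))/4.15 = 0.1930
IBU = (5.5/100)·40·0.1930·1000/18.1 = 23.4564
BU:GU = 23.4564/74

0.3170


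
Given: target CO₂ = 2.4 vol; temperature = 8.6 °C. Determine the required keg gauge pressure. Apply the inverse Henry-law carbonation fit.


psi = vols/(0.01821 + 0.09011·e^(−0.04·T)) − 14.695
psi = 2.4/(0.01821 + 0.09011·e^(−0.04·8.6)) − 14.695

14.5406 psi


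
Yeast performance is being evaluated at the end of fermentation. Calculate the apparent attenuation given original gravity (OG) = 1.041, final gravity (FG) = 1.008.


AA = (OG − FG)/(OG − 1) · 100
AA = (1.041 − 1.008)/(1.041 − 1) · 100

80.4878 %


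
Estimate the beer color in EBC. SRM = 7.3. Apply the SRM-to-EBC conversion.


EBC = SRM · 1.97
EBC = 7.3 · 1.97

14.3810 EBC


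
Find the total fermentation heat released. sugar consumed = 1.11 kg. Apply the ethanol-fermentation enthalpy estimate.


Q = m_sugar · 590 kJ/kg
Q = 1.11 · 590

654.9000 kJ


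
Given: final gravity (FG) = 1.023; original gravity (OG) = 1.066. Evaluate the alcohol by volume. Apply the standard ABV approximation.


ABV = (OG − FG) · 131.25
ABV = (1.066 − 1.023) · 131.25

5.6438 % ABV


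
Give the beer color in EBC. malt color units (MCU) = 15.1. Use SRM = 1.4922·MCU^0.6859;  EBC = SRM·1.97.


SRM = 1.4922·15.1^0.6859 = 9.6048
EBC = 9.6048·1.97

18.9214 EBC


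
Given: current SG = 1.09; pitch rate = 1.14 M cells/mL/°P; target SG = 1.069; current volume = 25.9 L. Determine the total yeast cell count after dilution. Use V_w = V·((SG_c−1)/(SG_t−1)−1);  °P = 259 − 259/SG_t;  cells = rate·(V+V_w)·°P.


V_w = 25.9·((1.09−1)/(1.069−1)−1) = 7.8826
V_final = 25.9 + 7.8826 = 33.7826
°P = 259 − 259/1.069 = 16.7175
cells = 1.14·33.7826·16.7175

643.8270 billion cells


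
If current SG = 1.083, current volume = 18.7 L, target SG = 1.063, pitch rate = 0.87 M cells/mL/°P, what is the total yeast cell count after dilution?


V_w = V·((SG_c−1)/(SG_t−1)−1);  °P = 259 − 259/SG_t;  cells = rate·(V+V_w)·°P
V_w = 18.7·((1.083−1)/(1.063−1)−1) = 5.9365
V_final = 18.7 + 5.9365 = 24.6365
°P = 259 − 259/1.063 = 15.3500
cells = 0.87·24.6365·15.3500

329.0072 billion cells


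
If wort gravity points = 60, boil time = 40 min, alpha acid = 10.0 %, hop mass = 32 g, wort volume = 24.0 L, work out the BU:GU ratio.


U = 1.65·0.000125^(GP/1000)·(1−e^(−0.04t))/4.15;  IBU = (α/100)·m·U·1000/V;  BU:GU = IBU/GP
U = 1.65·0.000125^(60/1000)·(1−e^(−0.04·40))/4.15 = 0.1851
IBU = (10.0/100)·32·0.1851·1000/24.0 = 24.6745
BU:GU = 24.6745/60

0.4112


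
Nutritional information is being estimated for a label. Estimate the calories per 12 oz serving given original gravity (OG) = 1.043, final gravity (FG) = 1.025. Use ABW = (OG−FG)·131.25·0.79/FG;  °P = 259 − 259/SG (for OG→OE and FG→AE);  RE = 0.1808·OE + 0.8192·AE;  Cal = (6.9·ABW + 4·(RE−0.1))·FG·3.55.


ABW = (1.043 − 1.025)·131.25·0.79/1.025 = 1.8209
OE = 259 − 259/1.043 = 10.6779 °P
AE = 259 − 259/1.025 = 6.3171 °P
RE = 0.1808·10.6779 + 0.8192·6.3171 = 7.1055 °P
Cal = (6.9·1.8209 + 4·(7.1055−0.1))·1.025·3.55

147.6819 kcal


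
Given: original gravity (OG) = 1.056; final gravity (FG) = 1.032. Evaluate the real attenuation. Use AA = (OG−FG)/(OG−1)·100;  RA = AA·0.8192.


AA = (1.056 − 1.032)/(1.056 − 1)·100 = 42.8571
RA = 42.8571·0.8192

35.1086 %


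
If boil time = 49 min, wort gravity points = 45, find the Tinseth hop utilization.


U = 1.65·0.000125^(GP/1000) · (1 − e^(−0.04·t))/4.15
bigness = 1.65·0.000125^(45/1000) = 1.1011
boil_factor = (1 − e^(−0.04·49))/4.15 = 0.2070
U = 1.1011 · 0.2070

0.2280


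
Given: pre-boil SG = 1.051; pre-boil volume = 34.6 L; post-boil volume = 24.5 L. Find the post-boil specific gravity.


SG_post = 1 + (SG_pre − 1)·V_pre/V_post
pts_pre = (1.051 − 1)·1000 = 51.0000
pts_post = 51.0000·34.6/24.5 = 72.0245
SG_post = 1 + 72.0245/1000

1.0720
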